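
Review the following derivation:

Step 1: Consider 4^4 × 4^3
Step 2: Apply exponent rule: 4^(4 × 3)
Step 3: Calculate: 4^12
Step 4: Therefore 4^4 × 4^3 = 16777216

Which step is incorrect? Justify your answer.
Step 2: Apply exponent rule: 4^(4 × 3)

Step 2 incorrectly states that a^b × a^c = a^(b×c). The correct rule is a^b × a^c = a^(b+c). The actual value is 4^4 × 4^3 = 4^7 = 16384, not 4^12 = 16777216.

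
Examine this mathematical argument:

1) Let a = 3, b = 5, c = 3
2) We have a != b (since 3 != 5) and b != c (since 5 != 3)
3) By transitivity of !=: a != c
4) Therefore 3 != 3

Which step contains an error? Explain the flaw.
Step 3: By transitivity of !=: a != c

Step 3 incorrectly applies transitivity to the '!=' relation. Transitivity states: if a R b and b R c, then a R c. However, '!=' is not transitive. Counterexample: 3 != 5 and 5 != 3, but 3 = 3 (both equal 3). Transitivity holds for relations like <, <=, =, but not for !=.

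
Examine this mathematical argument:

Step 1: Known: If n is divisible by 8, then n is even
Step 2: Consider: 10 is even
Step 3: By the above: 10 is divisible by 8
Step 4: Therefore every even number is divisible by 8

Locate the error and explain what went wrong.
Step 3: By the above: 10 is divisible by 8

Step 3 commits the fallacy of affirming the consequent. The known fact 'divisible by 8 → even' does NOT imply 'even → divisible by 8'. That would be the converse, which is false. For example, 10 is even but 10 ÷ 8 = 1.25, which is not an integer.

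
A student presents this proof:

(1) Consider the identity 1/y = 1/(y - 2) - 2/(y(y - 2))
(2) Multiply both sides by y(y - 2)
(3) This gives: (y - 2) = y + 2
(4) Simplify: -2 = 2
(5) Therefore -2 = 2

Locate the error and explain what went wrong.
Step 3: This gives: (y - 2) = y + 2

Step 3 makes a sign error when clearing denominators. Multiplying -2/(y(y - 2)) by y(y - 2) gives -2, not +2. The correct result is (y - 2) = y - 2, which is trivially true, not (y - 2) = y + 2. (Step 1 is a valid identity: 1/(y - 2) - 2/(y(y - 2)) = (y - 2)/(y(y - 2)) = 1/y.)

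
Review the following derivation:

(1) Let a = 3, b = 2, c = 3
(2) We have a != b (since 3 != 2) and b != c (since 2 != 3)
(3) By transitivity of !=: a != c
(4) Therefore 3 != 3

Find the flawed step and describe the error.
Step 3: By transitivity of !=: a != c

Step 3 incorrectly applies transitivity to the '!=' relation. Transitivity states: if a R b and b R c, then a R c. However, '!=' is not transitive. Counterexample: 3 != 2 and 2 != 3, but 3 = 3 (both equal 3). Transitivity holds for relations like <, <=, =, but not for !=.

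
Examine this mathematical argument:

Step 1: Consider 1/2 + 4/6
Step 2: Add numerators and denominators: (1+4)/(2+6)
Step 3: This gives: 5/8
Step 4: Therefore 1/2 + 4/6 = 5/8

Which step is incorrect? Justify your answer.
Step 2: Add numerators and denominators: (1+4)/(2+6)

Step 2 incorrectly adds fractions by separately adding numerators and denominators. This is wrong. The correct method requires a common denominator: 1/2 + 4/6 = (1×6 + 4×2)/(2×6) = 14/12 = 7/6. The method used gives 5/8, which is different.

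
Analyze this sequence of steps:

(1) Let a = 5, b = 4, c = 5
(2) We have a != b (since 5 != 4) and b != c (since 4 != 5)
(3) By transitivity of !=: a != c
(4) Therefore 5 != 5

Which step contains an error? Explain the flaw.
Step 3: By transitivity of !=: a != c

Step 3 incorrectly applies transitivity to the '!=' relation. Transitivity states: if a R b and b R c, then a R c. However, '!=' is not transitive. Counterexample: 5 != 4 and 4 != 5, but 5 = 5 (both equal 5). Transitivity holds for relations like <, <=, =, but not for !=.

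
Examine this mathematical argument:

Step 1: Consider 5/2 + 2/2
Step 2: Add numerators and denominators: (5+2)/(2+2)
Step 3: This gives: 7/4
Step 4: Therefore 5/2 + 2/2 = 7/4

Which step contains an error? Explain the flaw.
Step 2: Add numerators and denominators: (5+2)/(2+2)

Step 2 incorrectly adds fractions by separately adding numerators and denominators. This is wrong. The correct method requires a common denominator: 5/2 + 2/2 = (5×2 + 2×2)/(2×2) = 14/4 = 7/2. The method used gives 7/4, which is different.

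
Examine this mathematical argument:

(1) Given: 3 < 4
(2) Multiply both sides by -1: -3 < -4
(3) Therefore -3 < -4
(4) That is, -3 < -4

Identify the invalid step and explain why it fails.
Step 2: Multiply both sides by -1: -3 < -4

Step 2 multiplies both sides by -1 but fails to reverse the inequality sign. When multiplying (or dividing) an inequality by a negative number, the direction must be reversed. Since 3 < 4, we should get -3 > -4, i.e., -3 > -4.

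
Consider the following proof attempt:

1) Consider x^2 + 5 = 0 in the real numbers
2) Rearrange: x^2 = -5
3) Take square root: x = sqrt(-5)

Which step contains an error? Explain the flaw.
Step 3: Take square root: x = sqrt(-5)

Step 3 takes the square root of -5, which is negative. In the real number system, the square root of a negative number is undefined. The equation x^2 + 5 = 0 has no real solutions. Square roots of negative numbers only exist in the complex numbers.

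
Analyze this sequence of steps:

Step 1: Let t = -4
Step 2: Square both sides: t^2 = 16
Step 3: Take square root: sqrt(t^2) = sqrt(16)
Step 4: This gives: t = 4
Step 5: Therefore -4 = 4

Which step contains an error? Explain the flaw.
Step 4: This gives: t = 4

Step 4 incorrectly states that sqrt(t^2) = t. The correct identity is sqrt(t^2) = |t|. Since t = -4 < 0, we have sqrt(t^2) = |-4| = 4, not t = -4.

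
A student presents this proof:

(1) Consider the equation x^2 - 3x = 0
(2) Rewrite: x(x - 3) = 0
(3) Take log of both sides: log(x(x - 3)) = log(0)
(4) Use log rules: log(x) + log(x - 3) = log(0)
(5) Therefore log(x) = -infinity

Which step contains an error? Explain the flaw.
Step 3: Take log of both sides: log(x(x - 3)) = log(0)

Step 3 takes the logarithm of both sides, resulting in log(0) on the right side. The logarithm is only defined for positive numbers; log(0) is undefined (approaches negative infinity). This operation is invalid.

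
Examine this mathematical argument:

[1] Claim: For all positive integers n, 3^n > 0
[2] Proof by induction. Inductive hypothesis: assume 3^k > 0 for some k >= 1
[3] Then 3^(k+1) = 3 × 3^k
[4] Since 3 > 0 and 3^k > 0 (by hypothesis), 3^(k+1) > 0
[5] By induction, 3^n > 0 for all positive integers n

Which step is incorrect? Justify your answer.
Step 5: By induction, 3^n > 0 for all positive integers n

Step 5 concludes the proof by induction, but no base case was ever established. A valid induction proof requires: (1) a base case proving 3^1 > 0, and (2) an inductive step showing IF 3^k > 0 THEN 3^(k+1) > 0. Steps 2-4 correctly establish the inductive step, but without the base case the conclusion in step 5 does not follow.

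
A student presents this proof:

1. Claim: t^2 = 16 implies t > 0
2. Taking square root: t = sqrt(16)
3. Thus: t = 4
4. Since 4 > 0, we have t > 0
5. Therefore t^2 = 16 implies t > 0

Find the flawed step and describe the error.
Step 2: Taking square root: t = sqrt(16)

Step 2 takes the square root and assumes the positive root only. The equation t^2 = 16 actually has two solutions: t = 4 and t = -4. The proof silently assumes t > 0 without justification, then uses this assumption to conclude t > 0, which is circular. The counterexample t = -4 shows the claim is false.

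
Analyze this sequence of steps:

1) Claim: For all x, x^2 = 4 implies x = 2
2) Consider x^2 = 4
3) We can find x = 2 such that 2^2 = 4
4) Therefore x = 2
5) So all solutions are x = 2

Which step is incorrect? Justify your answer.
Step 4: Therefore x = 2

Step 4 incorrectly concludes that x = 2 is the only solution. The proof shows that x = 2 is A solution (existence), but does not show it is the ONLY solution (uniqueness). In fact, x = -2 is also a solution since (-2)^2 = 4. Finding one solution doesn't prove there are no others.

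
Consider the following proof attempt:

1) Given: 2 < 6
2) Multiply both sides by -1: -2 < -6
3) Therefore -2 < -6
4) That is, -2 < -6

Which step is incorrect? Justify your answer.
Step 2: Multiply both sides by -1: -2 < -6

Step 2 multiplies both sides by -1 but fails to reverse the inequality sign. When multiplying (or dividing) an inequality by a negative number, the direction must be reversed. Since 2 < 6, we should get -2 > -6, i.e., -2 > -6.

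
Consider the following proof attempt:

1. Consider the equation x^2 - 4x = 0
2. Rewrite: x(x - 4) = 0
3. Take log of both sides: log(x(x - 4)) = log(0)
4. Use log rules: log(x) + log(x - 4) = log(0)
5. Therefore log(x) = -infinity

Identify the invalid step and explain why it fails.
Step 3: Take log of both sides: log(x(x - 4)) = log(0)

Step 3 takes the logarithm of both sides, resulting in log(0) on the right side. The logarithm is only defined for positive numbers; log(0) is undefined (approaches negative infinity). This operation is invalid.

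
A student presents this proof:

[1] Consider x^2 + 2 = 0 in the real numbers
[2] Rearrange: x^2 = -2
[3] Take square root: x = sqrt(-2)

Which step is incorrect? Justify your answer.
Step 3: Take square root: x = sqrt(-2)

Step 3 takes the square root of -2, which is negative. In the real number system, the square root of a negative number is undefined. The equation x^2 + 2 = 0 has no real solutions. Square roots of negative numbers only exist in the complex numbers.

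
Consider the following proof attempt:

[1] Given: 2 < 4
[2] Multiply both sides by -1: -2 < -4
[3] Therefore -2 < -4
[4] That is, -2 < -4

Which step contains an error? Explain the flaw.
Step 2: Multiply both sides by -1: -2 < -4

Step 2 multiplies both sides by -1 but fails to reverse the inequality sign. When multiplying (or dividing) an inequality by a negative number, the direction must be reversed. Since 2 < 4, we should get -2 > -4, i.e., -2 > -4.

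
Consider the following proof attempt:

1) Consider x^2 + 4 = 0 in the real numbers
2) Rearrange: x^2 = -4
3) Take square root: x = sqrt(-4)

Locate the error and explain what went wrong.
Step 3: Take square root: x = sqrt(-4)

Step 3 takes the square root of -4, which is negative. In the real number system, the square root of a negative number is undefined. The equation x^2 + 4 = 0 has no real solutions. Square roots of negative numbers only exist in the complex numbers.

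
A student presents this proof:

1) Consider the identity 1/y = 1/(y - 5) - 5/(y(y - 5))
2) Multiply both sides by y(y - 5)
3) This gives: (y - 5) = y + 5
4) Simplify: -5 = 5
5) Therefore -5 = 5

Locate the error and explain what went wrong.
Step 3: This gives: (y - 5) = y + 5

Step 3 makes a sign error when clearing denominators. Multiplying -5/(y(y - 5)) by y(y - 5) gives -5, not +5. The correct result is (y - 5) = y - 5, which is trivially true, not (y - 5) = y + 5. (Step 1 is a valid identity: 1/(y - 5) - 5/(y(y - 5)) = (y - 5)/(y(y - 5)) = 1/y.)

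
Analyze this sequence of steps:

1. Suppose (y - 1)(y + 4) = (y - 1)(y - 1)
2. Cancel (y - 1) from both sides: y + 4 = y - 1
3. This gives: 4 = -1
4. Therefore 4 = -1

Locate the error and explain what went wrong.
Step 2: Cancel (y - 1) from both sides: y + 4 = y - 1

Step 2 cancels (y - 1) from both sides. This is only valid if (y - 1) ≠ 0, i.e., y ≠ 1. When y = 1, both sides equal zero regardless of the other factors. The correct approach requires considering y = 1 as a separate case.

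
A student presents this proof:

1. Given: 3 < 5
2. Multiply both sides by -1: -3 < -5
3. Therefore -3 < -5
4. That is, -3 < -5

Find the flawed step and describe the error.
Step 2: Multiply both sides by -1: -3 < -5

Step 2 multiplies both sides by -1 but fails to reverse the inequality sign. When multiplying (or dividing) an inequality by a negative number, the direction must be reversed. Since 3 < 5, we should get -3 > -5, i.e., -3 > -5.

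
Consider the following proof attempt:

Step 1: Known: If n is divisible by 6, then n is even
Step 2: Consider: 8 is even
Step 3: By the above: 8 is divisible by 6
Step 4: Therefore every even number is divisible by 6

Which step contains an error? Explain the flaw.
Step 3: By the above: 8 is divisible by 6

Step 3 commits the fallacy of affirming the consequent. The known fact 'divisible by 6 → even' does NOT imply 'even → divisible by 6'. That would be the converse, which is false. For example, 8 is even but 8 ÷ 6 = 1.33, which is not an integer.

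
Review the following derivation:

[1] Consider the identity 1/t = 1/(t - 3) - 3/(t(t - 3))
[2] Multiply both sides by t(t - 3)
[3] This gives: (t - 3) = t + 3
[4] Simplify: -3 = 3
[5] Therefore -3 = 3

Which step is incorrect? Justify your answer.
Step 3: This gives: (t - 3) = t + 3

Step 3 makes a sign error when clearing denominators. Multiplying -3/(t(t - 3)) by t(t - 3) gives -3, not +3. The correct result is (t - 3) = t - 3, which is trivially true, not (t - 3) = t + 3. (Step 1 is a valid identity: 1/(t - 3) - 3/(t(t - 3)) = (t - 3)/(t(t - 3)) = 1/t.)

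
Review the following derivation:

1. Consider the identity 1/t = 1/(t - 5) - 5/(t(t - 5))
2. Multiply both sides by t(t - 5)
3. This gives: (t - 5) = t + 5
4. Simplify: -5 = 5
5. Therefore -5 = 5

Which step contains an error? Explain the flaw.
Step 3: This gives: (t - 5) = t + 5

Step 3 makes a sign error when clearing denominators. Multiplying -5/(t(t - 5)) by t(t - 5) gives -5, not +5. The correct result is (t - 5) = t - 5, which is trivially true, not (t - 5) = t + 5. (Step 1 is a valid identity: 1/(t - 5) - 5/(t(t - 5)) = (t - 5)/(t(t - 5)) = 1/t.)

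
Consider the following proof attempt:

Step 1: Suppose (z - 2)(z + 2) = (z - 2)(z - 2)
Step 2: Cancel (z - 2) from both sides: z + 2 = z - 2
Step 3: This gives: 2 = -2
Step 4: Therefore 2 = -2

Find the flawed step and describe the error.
Step 2: Cancel (z - 2) from both sides: z + 2 = z - 2

Step 2 cancels (z - 2) from both sides. This is only valid if (z - 2) ≠ 0, i.e., z ≠ 2. When z = 2, both sides equal zero regardless of the other factors. The correct approach requires considering z = 2 as a separate case.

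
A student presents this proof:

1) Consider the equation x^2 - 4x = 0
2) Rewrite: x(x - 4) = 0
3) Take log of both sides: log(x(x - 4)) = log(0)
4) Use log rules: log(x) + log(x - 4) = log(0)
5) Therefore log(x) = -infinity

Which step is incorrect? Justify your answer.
Step 3: Take log of both sides: log(x(x - 4)) = log(0)

Step 3 takes the logarithm of both sides, resulting in log(0) on the right side. The logarithm is only defined for positive numbers; log(0) is undefined (approaches negative infinity). This operation is invalid.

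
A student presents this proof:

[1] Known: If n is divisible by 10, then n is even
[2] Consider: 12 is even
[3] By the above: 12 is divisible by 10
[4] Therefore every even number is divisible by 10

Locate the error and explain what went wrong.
Step 3: By the above: 12 is divisible by 10

Step 3 commits the fallacy of affirming the consequent. The known fact 'divisible by 10 → even' does NOT imply 'even → divisible by 10'. That would be the converse, which is false. For example, 12 is even but 12 ÷ 10 = 1.20, which is not an integer.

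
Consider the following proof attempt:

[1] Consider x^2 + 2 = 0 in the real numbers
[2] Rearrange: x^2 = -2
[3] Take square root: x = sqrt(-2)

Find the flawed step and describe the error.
Step 3: Take square root: x = sqrt(-2)

Step 3 takes the square root of -2, which is negative. In the real number system, the square root of a negative number is undefined. The equation x^2 + 2 = 0 has no real solutions. Square roots of negative numbers only exist in the complex numbers.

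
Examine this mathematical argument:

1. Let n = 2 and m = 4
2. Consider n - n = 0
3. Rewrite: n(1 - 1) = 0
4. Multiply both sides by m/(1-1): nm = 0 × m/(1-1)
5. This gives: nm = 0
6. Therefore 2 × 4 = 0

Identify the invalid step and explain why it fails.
Step 4: Multiply both sides by m/(1-1): nm = 0 × m/(1-1)

Step 4 multiplies both sides by m/(1-1). However, 1-1 = 0, so this is multiplication by m/0, which is undefined. We cannot multiply by an undefined expression.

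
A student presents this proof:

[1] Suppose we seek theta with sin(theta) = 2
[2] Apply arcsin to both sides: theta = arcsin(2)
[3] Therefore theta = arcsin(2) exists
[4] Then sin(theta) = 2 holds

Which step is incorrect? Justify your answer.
Step 2: Apply arcsin to both sides: theta = arcsin(2)

Step 2 applies arcsin to 2. However, arcsin(x) is only defined for x in [-1, 1] because sin(theta) can only produce values in that range. Since |2| > 1, arcsin(2) is undefined. There is no angle whose sine equals 2.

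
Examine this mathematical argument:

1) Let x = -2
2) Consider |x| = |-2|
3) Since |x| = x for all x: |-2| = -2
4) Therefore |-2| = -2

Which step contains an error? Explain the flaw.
Step 3: Since |x| = x for all x: |-2| = -2

Step 3 incorrectly states that |x| = x for all x. The correct definition is |x| = x when x >= 0, and |x| = -x when x < 0. Since -2 < 0, we have |-2| = -(-2) = 2, not -2.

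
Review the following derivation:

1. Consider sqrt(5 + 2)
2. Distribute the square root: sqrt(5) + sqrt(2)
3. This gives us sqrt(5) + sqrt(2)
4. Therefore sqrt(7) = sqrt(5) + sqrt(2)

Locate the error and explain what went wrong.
Step 2: Distribute the square root: sqrt(5) + sqrt(2)

Step 2 incorrectly 'distributes' the square root over addition. The square root function does not distribute: sqrt(a + b) ≠ sqrt(a) + sqrt(b). In fact, sqrt(5 + 2) = sqrt(7) ≈ 2.6458, while sqrt(5) + sqrt(2) ≈ 3.6503.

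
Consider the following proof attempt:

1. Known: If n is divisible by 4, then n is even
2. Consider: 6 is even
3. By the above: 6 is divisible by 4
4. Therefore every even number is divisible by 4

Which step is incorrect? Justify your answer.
Step 3: By the above: 6 is divisible by 4

Step 3 commits the fallacy of affirming the consequent. The known fact 'divisible by 4 → even' does NOT imply 'even → divisible by 4'. That would be the converse, which is false. For example, 6 is even but 6 ÷ 4 = 1.50, which is not an integer.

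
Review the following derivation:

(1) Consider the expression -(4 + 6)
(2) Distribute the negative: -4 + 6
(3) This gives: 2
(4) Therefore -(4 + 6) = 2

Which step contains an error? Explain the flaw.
Step 2: Distribute the negative: -4 + 6

Step 2 incorrectly distributes the negative sign. The correct distribution is -(4 + 6) = -4 - 6 = -10. The negative must be applied to both terms, not just the first. The error treats -(4 + 6) as -4 + 6, which equals 2 instead of -10.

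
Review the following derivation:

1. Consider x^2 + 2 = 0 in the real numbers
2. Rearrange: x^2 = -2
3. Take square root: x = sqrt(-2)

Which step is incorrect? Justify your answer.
Step 3: Take square root: x = sqrt(-2)

Step 3 takes the square root of -2, which is negative. In the real number system, the square root of a negative number is undefined. The equation x^2 + 2 = 0 has no real solutions. Square roots of negative numbers only exist in the complex numbers.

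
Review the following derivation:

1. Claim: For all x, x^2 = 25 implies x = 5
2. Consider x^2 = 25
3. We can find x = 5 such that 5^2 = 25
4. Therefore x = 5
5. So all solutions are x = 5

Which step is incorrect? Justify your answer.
Step 4: Therefore x = 5

Step 4 incorrectly concludes that x = 5 is the only solution. The proof shows that x = 5 is A solution (existence), but does not show it is the ONLY solution (uniqueness). In fact, x = -5 is also a solution since (-5)^2 = 25. Finding one solution doesn't prove there are no others.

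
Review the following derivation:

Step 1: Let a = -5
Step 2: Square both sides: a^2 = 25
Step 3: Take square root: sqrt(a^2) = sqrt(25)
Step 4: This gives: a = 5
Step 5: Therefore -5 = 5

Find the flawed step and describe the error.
Step 4: This gives: a = 5

Step 4 incorrectly states that sqrt(a^2) = a. The correct identity is sqrt(a^2) = |a|. Since a = -5 < 0, we have sqrt(a^2) = |-5| = 5, not a = -5.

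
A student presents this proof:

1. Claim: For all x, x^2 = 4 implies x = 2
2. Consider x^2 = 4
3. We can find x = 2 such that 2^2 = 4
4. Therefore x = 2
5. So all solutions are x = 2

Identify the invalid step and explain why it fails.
Step 4: Therefore x = 2

Step 4 incorrectly concludes that x = 2 is the only solution. The proof shows that x = 2 is A solution (existence), but does not show it is the ONLY solution (uniqueness). In fact, x = -2 is also a solution since (-2)^2 = 4. Finding one solution doesn't prove there are no others.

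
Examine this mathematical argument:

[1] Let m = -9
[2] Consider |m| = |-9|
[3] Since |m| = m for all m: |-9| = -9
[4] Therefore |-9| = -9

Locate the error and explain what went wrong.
Step 3: Since |m| = m for all m: |-9| = -9

Step 3 incorrectly states that |m| = m for all m. The correct definition is |m| = m when m >= 0, and |m| = -m when m < 0. Since -9 < 0, we have |-9| = -(-9) = 9, not -9.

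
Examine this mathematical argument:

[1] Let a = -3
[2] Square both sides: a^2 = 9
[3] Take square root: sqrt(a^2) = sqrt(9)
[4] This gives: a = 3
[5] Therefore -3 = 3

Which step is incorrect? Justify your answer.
Step 4: This gives: a = 3

Step 4 incorrectly states that sqrt(a^2) = a. The correct identity is sqrt(a^2) = |a|. Since a = -3 < 0, we have sqrt(a^2) = |-3| = 3, not a = -3.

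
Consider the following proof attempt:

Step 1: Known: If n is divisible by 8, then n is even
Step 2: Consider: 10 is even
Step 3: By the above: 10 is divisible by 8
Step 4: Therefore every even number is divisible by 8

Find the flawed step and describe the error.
Step 3: By the above: 10 is divisible by 8

Step 3 commits the fallacy of affirming the consequent. The known fact 'divisible by 8 → even' does NOT imply 'even → divisible by 8'. That would be the converse, which is false. For example, 10 is even but 10 ÷ 8 = 1.25, which is not an integer.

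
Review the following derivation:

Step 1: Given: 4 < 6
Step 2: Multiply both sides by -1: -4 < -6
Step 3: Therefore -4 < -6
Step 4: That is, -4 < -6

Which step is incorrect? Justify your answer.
Step 2: Multiply both sides by -1: -4 < -6

Step 2 multiplies both sides by -1 but fails to reverse the inequality sign. When multiplying (or dividing) an inequality by a negative number, the direction must be reversed. Since 4 < 6, we should get -4 > -6, i.e., -4 > -6.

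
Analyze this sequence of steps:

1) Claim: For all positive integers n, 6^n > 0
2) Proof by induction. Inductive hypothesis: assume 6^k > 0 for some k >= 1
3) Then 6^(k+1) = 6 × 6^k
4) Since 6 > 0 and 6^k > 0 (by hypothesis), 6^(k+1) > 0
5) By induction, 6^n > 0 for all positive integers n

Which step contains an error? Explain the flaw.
Step 5: By induction, 6^n > 0 for all positive integers n

Step 5 concludes the proof by induction, but no base case was ever established. A valid induction proof requires: (1) a base case proving 6^1 > 0, and (2) an inductive step showing IF 6^k > 0 THEN 6^(k+1) > 0. Steps 2-4 correctly establish the inductive step, but without the base case the conclusion in step 5 does not follow.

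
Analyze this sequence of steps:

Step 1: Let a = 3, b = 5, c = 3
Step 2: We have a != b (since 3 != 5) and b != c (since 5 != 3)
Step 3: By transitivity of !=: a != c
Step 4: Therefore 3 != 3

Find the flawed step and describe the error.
Step 3: By transitivity of !=: a != c

Step 3 incorrectly applies transitivity to the '!=' relation. Transitivity states: if a R b and b R c, then a R c. However, '!=' is not transitive. Counterexample: 3 != 5 and 5 != 3, but 3 = 3 (both equal 3). Transitivity holds for relations like <, <=, =, but not for !=.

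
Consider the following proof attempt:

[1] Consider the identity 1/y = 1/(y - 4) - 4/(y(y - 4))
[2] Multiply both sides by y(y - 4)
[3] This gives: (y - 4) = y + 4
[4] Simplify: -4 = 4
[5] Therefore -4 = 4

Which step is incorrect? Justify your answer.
Step 3: This gives: (y - 4) = y + 4

Step 3 makes a sign error when clearing denominators. Multiplying -4/(y(y - 4)) by y(y - 4) gives -4, not +4. The correct result is (y - 4) = y - 4, which is trivially true, not (y - 4) = y + 4. (Step 1 is a valid identity: 1/(y - 4) - 4/(y(y - 4)) = (y - 4)/(y(y - 4)) = 1/y.)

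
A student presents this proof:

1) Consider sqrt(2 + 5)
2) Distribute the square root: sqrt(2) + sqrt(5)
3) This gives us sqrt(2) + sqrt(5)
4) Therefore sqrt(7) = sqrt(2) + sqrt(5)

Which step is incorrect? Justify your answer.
Step 2: Distribute the square root: sqrt(2) + sqrt(5)

Step 2 incorrectly 'distributes' the square root over addition. The square root function does not distribute: sqrt(a + b) ≠ sqrt(a) + sqrt(b). In fact, sqrt(2 + 5) = sqrt(7) ≈ 2.6458, while sqrt(2) + sqrt(5) ≈ 3.6503.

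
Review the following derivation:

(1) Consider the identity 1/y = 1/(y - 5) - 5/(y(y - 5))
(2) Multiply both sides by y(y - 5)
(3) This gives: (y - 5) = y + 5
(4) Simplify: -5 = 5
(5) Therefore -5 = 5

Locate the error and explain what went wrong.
Step 3: This gives: (y - 5) = y + 5

Step 3 makes a sign error when clearing denominators. Multiplying -5/(y(y - 5)) by y(y - 5) gives -5, not +5. The correct result is (y - 5) = y - 5, which is trivially true, not (y - 5) = y + 5. (Step 1 is a valid identity: 1/(y - 5) - 5/(y(y - 5)) = (y - 5)/(y(y - 5)) = 1/y.)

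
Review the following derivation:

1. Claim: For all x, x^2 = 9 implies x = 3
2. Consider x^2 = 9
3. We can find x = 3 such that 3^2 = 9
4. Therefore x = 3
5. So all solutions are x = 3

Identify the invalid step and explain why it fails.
Step 4: Therefore x = 3

Step 4 incorrectly concludes that x = 3 is the only solution. The proof shows that x = 3 is A solution (existence), but does not show it is the ONLY solution (uniqueness). In fact, x = -3 is also a solution since (-3)^2 = 9. Finding one solution doesn't prove there are no others.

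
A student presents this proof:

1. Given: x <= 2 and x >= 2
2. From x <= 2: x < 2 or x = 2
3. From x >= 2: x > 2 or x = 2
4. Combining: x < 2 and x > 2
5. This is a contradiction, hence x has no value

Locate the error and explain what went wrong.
Step 4: Combining: x < 2 and x > 2

Step 4 incorrectly combines the conditions. From x <= 2 and x >= 2, the intersection is x = 2. The error treats the 'or' cases as 'and' requirements. The correct conclusion is that x = 2 is the unique solution, not that no solution exists.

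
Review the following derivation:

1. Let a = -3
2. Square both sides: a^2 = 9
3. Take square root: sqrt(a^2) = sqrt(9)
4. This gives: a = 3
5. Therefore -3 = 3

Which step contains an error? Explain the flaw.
Step 4: This gives: a = 3

Step 4 incorrectly states that sqrt(a^2) = a. The correct identity is sqrt(a^2) = |a|. Since a = -3 < 0, we have sqrt(a^2) = |-3| = 3, not a = -3.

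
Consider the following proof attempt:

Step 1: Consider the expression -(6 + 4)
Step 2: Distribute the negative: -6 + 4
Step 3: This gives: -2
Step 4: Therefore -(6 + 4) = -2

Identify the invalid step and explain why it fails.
Step 2: Distribute the negative: -6 + 4

Step 2 incorrectly distributes the negative sign. The correct distribution is -(6 + 4) = -6 - 4 = -10. The negative must be applied to both terms, not just the first. The error treats -(6 + 4) as -6 + 4, which equals -2 instead of -10.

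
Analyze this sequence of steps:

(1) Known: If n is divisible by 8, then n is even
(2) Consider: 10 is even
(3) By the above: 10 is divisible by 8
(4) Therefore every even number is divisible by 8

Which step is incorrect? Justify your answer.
Step 3: By the above: 10 is divisible by 8

Step 3 commits the fallacy of affirming the consequent. The known fact 'divisible by 8 → even' does NOT imply 'even → divisible by 8'. That would be the converse, which is false. For example, 10 is even but 10 ÷ 8 = 1.25, which is not an integer.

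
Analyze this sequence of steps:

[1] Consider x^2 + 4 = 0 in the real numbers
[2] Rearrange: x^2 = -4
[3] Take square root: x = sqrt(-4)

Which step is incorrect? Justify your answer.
Step 3: Take square root: x = sqrt(-4)

Step 3 takes the square root of -4, which is negative. In the real number system, the square root of a negative number is undefined. The equation x^2 + 4 = 0 has no real solutions. Square roots of negative numbers only exist in the complex numbers.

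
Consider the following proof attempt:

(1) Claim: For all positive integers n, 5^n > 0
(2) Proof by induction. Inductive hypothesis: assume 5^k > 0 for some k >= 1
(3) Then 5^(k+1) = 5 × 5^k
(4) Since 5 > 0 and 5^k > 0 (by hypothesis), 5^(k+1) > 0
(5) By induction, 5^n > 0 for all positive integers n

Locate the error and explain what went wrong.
Step 5: By induction, 5^n > 0 for all positive integers n

Step 5 concludes the proof by induction, but no base case was ever established. A valid induction proof requires: (1) a base case proving 5^1 > 0, and (2) an inductive step showing IF 5^k > 0 THEN 5^(k+1) > 0. Steps 2-4 correctly establish the inductive step, but without the base case the conclusion in step 5 does not follow.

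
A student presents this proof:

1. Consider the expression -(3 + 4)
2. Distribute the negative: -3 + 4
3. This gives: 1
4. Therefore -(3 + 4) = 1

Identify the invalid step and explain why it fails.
Step 2: Distribute the negative: -3 + 4

Step 2 incorrectly distributes the negative sign. The correct distribution is -(3 + 4) = -3 - 4 = -7. The negative must be applied to both terms, not just the first. The error treats -(3 + 4) as -3 + 4, which equals 1 instead of -7.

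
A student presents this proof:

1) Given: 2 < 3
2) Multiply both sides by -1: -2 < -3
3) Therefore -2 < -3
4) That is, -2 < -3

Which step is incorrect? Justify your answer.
Step 2: Multiply both sides by -1: -2 < -3

Step 2 multiplies both sides by -1 but fails to reverse the inequality sign. When multiplying (or dividing) an inequality by a negative number, the direction must be reversed. Since 2 < 3, we should get -2 > -3, i.e., -2 > -3.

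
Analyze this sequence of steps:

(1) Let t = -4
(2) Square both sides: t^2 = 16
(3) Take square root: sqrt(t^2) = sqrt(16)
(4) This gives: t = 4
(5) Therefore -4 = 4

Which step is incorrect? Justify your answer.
Step 4: This gives: t = 4

Step 4 incorrectly states that sqrt(t^2) = t. The correct identity is sqrt(t^2) = |t|. Since t = -4 < 0, we have sqrt(t^2) = |-4| = 4, not t = -4.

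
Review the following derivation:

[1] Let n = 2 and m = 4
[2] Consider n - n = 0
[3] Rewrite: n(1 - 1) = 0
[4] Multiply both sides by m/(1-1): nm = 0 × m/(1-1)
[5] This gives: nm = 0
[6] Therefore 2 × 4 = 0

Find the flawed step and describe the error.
Step 4: Multiply both sides by m/(1-1): nm = 0 × m/(1-1)

Step 4 multiplies both sides by m/(1-1). However, 1-1 = 0, so this is multiplication by m/0, which is undefined. We cannot multiply by an undefined expression.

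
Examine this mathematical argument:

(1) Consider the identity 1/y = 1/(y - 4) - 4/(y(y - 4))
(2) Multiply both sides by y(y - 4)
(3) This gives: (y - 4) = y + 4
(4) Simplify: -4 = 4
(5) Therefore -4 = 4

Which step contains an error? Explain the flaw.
Step 3: This gives: (y - 4) = y + 4

Step 3 makes a sign error when clearing denominators. Multiplying -4/(y(y - 4)) by y(y - 4) gives -4, not +4. The correct result is (y - 4) = y - 4, which is trivially true, not (y - 4) = y + 4. (Step 1 is a valid identity: 1/(y - 4) - 4/(y(y - 4)) = (y - 4)/(y(y - 4)) = 1/y.)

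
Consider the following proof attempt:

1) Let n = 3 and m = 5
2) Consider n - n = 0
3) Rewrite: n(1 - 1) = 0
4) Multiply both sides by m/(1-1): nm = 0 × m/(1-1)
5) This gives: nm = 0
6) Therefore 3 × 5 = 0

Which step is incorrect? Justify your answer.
Step 4: Multiply both sides by m/(1-1): nm = 0 × m/(1-1)

Step 4 multiplies both sides by m/(1-1). However, 1-1 = 0, so this is multiplication by m/0, which is undefined. We cannot multiply by an undefined expression.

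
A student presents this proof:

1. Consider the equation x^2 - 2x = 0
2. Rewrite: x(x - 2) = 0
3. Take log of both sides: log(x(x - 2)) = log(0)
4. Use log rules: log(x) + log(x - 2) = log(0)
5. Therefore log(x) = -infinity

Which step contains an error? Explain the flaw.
Step 3: Take log of both sides: log(x(x - 2)) = log(0)

Step 3 takes the logarithm of both sides, resulting in log(0) on the right side. The logarithm is only defined for positive numbers; log(0) is undefined (approaches negative infinity). This operation is invalid.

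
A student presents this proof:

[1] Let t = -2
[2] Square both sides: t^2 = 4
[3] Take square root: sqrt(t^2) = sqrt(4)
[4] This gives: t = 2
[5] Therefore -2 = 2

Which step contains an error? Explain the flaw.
Step 4: This gives: t = 2

Step 4 incorrectly states that sqrt(t^2) = t. The correct identity is sqrt(t^2) = |t|. Since t = -2 < 0, we have sqrt(t^2) = |-2| = 2, not t = -2.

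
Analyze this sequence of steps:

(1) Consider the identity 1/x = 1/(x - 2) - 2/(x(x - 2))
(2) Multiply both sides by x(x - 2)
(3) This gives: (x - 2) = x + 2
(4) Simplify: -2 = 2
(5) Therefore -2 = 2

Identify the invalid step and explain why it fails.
Step 3: This gives: (x - 2) = x + 2

Step 3 makes a sign error when clearing denominators. Multiplying -2/(x(x - 2)) by x(x - 2) gives -2, not +2. The correct result is (x - 2) = x - 2, which is trivially true, not (x - 2) = x + 2. (Step 1 is a valid identity: 1/(x - 2) - 2/(x(x - 2)) = (x - 2)/(x(x - 2)) = 1/x.)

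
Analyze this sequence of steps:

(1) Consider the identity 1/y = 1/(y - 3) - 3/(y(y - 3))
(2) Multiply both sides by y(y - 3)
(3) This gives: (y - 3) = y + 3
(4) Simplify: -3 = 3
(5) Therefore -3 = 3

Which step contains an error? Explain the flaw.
Step 3: This gives: (y - 3) = y + 3

Step 3 makes a sign error when clearing denominators. Multiplying -3/(y(y - 3)) by y(y - 3) gives -3, not +3. The correct result is (y - 3) = y - 3, which is trivially true, not (y - 3) = y + 3. (Step 1 is a valid identity: 1/(y - 3) - 3/(y(y - 3)) = (y - 3)/(y(y - 3)) = 1/y.)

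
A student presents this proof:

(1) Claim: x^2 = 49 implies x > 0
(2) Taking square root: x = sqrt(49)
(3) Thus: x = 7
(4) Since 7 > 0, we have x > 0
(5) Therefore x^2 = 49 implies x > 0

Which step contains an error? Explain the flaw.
Step 2: Taking square root: x = sqrt(49)

Step 2 takes the square root and assumes the positive root only. The equation x^2 = 49 actually has two solutions: x = 7 and x = -7. The proof silently assumes x > 0 without justification, then uses this assumption to conclude x > 0, which is circular. The counterexample x = -7 shows the claim is false.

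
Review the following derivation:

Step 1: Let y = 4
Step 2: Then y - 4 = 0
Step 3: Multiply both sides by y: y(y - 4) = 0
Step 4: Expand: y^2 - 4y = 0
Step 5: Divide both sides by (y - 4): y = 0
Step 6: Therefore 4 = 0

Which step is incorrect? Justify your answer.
Step 5: Divide both sides by (y - 4): y = 0

Step 5 divides both sides by (y - 4). However, since y = 4, we have (y - 4) = 0. Division by zero is undefined, making this step invalid.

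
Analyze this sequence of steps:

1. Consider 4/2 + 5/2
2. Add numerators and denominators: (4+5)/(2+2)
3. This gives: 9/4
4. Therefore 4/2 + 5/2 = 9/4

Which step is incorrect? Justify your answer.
Step 2: Add numerators and denominators: (4+5)/(2+2)

Step 2 incorrectly adds fractions by separately adding numerators and denominators. This is wrong. The correct method requires a common denominator: 4/2 + 5/2 = (4×2 + 5×2)/(2×2) = 18/4 = 9/2. The method used gives 9/4, which is different.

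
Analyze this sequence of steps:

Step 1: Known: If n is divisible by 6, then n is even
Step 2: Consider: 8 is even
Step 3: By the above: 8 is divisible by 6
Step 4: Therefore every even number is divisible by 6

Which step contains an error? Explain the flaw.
Step 3: By the above: 8 is divisible by 6

Step 3 commits the fallacy of affirming the consequent. The known fact 'divisible by 6 → even' does NOT imply 'even → divisible by 6'. That would be the converse, which is false. For example, 8 is even but 8 ÷ 6 = 1.33, which is not an integer.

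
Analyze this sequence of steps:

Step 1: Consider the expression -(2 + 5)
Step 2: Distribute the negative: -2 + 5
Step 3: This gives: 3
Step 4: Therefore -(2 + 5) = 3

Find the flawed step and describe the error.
Step 2: Distribute the negative: -2 + 5

Step 2 incorrectly distributes the negative sign. The correct distribution is -(2 + 5) = -2 - 5 = -7. The negative must be applied to both terms, not just the first. The error treats -(2 + 5) as -2 + 5, which equals 3 instead of -7.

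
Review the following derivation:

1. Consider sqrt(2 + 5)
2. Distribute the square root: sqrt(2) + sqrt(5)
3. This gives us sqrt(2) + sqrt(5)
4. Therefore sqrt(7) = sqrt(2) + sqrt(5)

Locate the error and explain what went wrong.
Step 2: Distribute the square root: sqrt(2) + sqrt(5)

Step 2 incorrectly 'distributes' the square root over addition. The square root function does not distribute: sqrt(a + b) ≠ sqrt(a) + sqrt(b). In fact, sqrt(2 + 5) = sqrt(7) ≈ 2.6458, while sqrt(2) + sqrt(5) ≈ 3.6503.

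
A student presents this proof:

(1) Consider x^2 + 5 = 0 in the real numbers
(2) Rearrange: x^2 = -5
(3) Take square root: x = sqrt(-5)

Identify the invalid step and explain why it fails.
Step 3: Take square root: x = sqrt(-5)

Step 3 takes the square root of -5, which is negative. In the real number system, the square root of a negative number is undefined. The equation x^2 + 5 = 0 has no real solutions. Square roots of negative numbers only exist in the complex numbers.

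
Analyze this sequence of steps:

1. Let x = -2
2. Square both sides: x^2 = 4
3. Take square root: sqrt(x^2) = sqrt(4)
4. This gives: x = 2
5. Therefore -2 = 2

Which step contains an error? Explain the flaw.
Step 4: This gives: x = 2

Step 4 incorrectly states that sqrt(x^2) = x. The correct identity is sqrt(x^2) = |x|. Since x = -2 < 0, we have sqrt(x^2) = |-2| = 2, not x = -2.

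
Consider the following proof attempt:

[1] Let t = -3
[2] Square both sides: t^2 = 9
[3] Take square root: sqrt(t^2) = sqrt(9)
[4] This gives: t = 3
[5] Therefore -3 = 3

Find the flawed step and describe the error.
Step 4: This gives: t = 3

Step 4 incorrectly states that sqrt(t^2) = t. The correct identity is sqrt(t^2) = |t|. Since t = -3 < 0, we have sqrt(t^2) = |-3| = 3, not t = -3.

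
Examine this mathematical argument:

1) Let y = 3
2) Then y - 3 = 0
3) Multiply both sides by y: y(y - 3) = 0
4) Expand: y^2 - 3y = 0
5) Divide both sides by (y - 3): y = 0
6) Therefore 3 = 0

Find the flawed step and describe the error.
Step 5: Divide both sides by (y - 3): y = 0

Step 5 divides both sides by (y - 3). However, since y = 3, we have (y - 3) = 0. Division by zero is undefined, making this step invalid.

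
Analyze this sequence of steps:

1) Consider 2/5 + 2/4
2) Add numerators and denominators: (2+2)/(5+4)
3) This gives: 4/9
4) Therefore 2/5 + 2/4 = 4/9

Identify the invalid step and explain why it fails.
Step 2: Add numerators and denominators: (2+2)/(5+4)

Step 2 incorrectly adds fractions by separately adding numerators and denominators. This is wrong. The correct method requires a common denominator: 2/5 + 2/4 = (2×4 + 2×5)/(5×4) = 18/20 = 9/10. The method used gives 4/9, which is different.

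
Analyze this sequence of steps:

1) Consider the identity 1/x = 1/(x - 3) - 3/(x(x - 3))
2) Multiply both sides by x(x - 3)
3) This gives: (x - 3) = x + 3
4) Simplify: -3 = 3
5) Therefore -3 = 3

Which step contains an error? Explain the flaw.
Step 3: This gives: (x - 3) = x + 3

Step 3 makes a sign error when clearing denominators. Multiplying -3/(x(x - 3)) by x(x - 3) gives -3, not +3. The correct result is (x - 3) = x - 3, which is trivially true, not (x - 3) = x + 3. (Step 1 is a valid identity: 1/(x - 3) - 3/(x(x - 3)) = (x - 3)/(x(x - 3)) = 1/x.)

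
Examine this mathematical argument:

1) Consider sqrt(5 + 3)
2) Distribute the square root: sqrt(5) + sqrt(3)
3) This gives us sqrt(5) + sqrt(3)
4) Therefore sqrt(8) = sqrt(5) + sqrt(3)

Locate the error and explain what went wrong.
Step 2: Distribute the square root: sqrt(5) + sqrt(3)

Step 2 incorrectly 'distributes' the square root over addition. The square root function does not distribute: sqrt(a + b) ≠ sqrt(a) + sqrt(b). In fact, sqrt(5 + 3) = sqrt(8) ≈ 2.8284, while sqrt(5) + sqrt(3) ≈ 3.9681.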